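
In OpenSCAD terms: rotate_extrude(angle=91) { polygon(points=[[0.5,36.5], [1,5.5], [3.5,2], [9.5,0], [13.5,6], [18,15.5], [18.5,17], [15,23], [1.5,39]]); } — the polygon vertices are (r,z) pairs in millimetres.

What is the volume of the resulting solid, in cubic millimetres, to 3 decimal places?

Volume = 5212.966 mm³

Profile (r,z), 9 vertices: (0.5,36.5) (1,5.5) (3.5,2) (9.5,0) (13.5,6) (18,15.5) (18.5,17) (15,23) (1.5,39)
edge 0: (0.5,36.5)→(1,5.5)  cross = 0.5·5.5 − 1·36.5 = -33.7500; (r_i+r_j)·cross = 1.5·-33.7500 = -50.6250
edge 1: (1,5.5)→(3.5,2)  cross = 1·2 − 3.5·5.5 = -17.2500; (r_i+r_j)·cross = 4.5·-17.2500 = -77.6250
edge 2: (3.5,2)→(9.5,0)  cross = 3.5·0 − 9.5·2 = -19.0000; (r_i+r_j)·cross = 13·-19.0000 = -247.0000
edge 3: (9.5,0)→(13.5,6)  cross = 9.5·6 − 13.5·0 = 57.0000; (r_i+r_j)·cross = 23·57.0000 = 1311.0000
edge 4: (13.5,6)→(18,15.5)  cross = 13.5·15.5 − 18·6 = 101.2500; (r_i+r_j)·cross = 31.5·101.2500 = 3189.3750
edge 5: (18,15.5)→(18.5,17)  cross = 18·17 − 18.5·15.5 = 19.2500; (r_i+r_j)·cross = 36.5·19.2500 = 702.6250
edge 6: (18.5,17)→(15,23)  cross = 18.5·23 − 15·17 = 170.5000; (r_i+r_j)·cross = 33.5·170.5000 = 5711.7500
edge 7: (15,23)→(1.5,39)  cross = 15·39 − 1.5·23 = 550.5000; (r_i+r_j)·cross = 16.5·550.5000 = 9083.2500
edge 8: (1.5,39)→(0.5,36.5)  cross = 1.5·36.5 − 0.5·39 = 35.2500; (r_i+r_j)·cross = 2·35.2500 = 70.5000
Σcross = 863.7500 → A = |Σcross|/2 = 431.8750 mm²
Σ(r_i+r_j)·cross = 19693.2500 → first moment M = |Σ|/6 = 3282.2083
R_c = M/A = 3282.2083/431.8750 = 7.5999 mm
θ = 91° = 1.588250 rad
V = θ·R_c·A = 1.588250·7.5999·431.8750 = 5212.966 mm³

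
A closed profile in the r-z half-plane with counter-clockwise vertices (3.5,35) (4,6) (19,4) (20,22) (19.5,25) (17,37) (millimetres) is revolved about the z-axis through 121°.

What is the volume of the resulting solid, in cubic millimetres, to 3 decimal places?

Profile (r,z), 6 vertices: (3.5,35) (4,6) (19,4) (20,22) (19.5,25) (17,37)
edge 0: (3.5,35)→(4,6)  cross = 3.5·6 − 4·35 = -119.0000; (r_i+r_j)·cross = 7.5·-119.0000 = -892.5000
edge 1: (4,6)→(19,4)  cross = 4·4 − 19·6 = -98.0000; (r_i+r_j)·cross = 23·-98.0000 = -2254.0000
edge 2: (19,4)→(20,22)  cross = 19·22 − 20·4 = 338.0000; (r_i+r_j)·cross = 39·338.0000 = 13182.0000
edge 3: (20,22)→(19.5,25)  cross = 20·25 − 19.5·22 = 71.0000; (r_i+r_j)·cross = 39.5·71.0000 = 2804.5000
edge 4: (19.5,25)→(17,37)  cross = 19.5·37 − 17·25 = 296.5000; (r_i+r_j)·cross = 36.5·296.5000 = 10822.2500
edge 5: (17,37)→(3.5,35)  cross = 17·35 − 3.5·37 = 465.5000; (r_i+r_j)·cross = 20.5·465.5000 = 9542.7500
Σcross = 954.0000 → A = |Σcross|/2 = 477.0000 mm²
Σ(r_i+r_j)·cross = 33205.0000 → first moment M = |Σ|/6 = 5534.1667
R_c = M/A = 5534.1667/477.0000 = 11.6020 mm
θ = 121° = 2.111848 rad
V = θ·R_c·A = 2.111848·11.6020·477.0000 = 11687.321 mm³

Volume = 11687.321 mm³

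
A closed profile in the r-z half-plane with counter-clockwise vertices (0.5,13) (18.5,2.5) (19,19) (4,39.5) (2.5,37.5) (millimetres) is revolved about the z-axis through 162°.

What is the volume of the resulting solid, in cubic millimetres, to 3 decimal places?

Volume = 10716.974 mm³

Profile (r,z), 5 vertices: (0.5,13) (18.5,2.5) (19,19) (4,39.5) (2.5,37.5)
edge 0: (0.5,13)→(18.5,2.5)  cross = 0.5·2.5 − 18.5·13 = -239.2500; (r_i+r_j)·cross = 19·-239.2500 = -4545.7500
edge 1: (18.5,2.5)→(19,19)  cross = 18.5·19 − 19·2.5 = 304.0000; (r_i+r_j)·cross = 37.5·304.0000 = 11400.0000
edge 2: (19,19)→(4,39.5)  cross = 19·39.5 − 4·19 = 674.5000; (r_i+r_j)·cross = 23·674.5000 = 15513.5000
edge 3: (4,39.5)→(2.5,37.5)  cross = 4·37.5 − 2.5·39.5 = 51.2500; (r_i+r_j)·cross = 6.5·51.2500 = 333.1250
edge 4: (2.5,37.5)→(0.5,13)  cross = 2.5·13 − 0.5·37.5 = 13.7500; (r_i+r_j)·cross = 3·13.7500 = 41.2500
Σcross = 804.2500 → A = |Σcross|/2 = 402.1250 mm²
Σ(r_i+r_j)·cross = 22742.1250 → first moment M = |Σ|/6 = 3790.3542
R_c = M/A = 3790.3542/402.1250 = 9.4258 mm
θ = 162° = 2.827433 rad
V = θ·R_c·A = 2.827433·9.4258·402.1250 = 10716.974 mm³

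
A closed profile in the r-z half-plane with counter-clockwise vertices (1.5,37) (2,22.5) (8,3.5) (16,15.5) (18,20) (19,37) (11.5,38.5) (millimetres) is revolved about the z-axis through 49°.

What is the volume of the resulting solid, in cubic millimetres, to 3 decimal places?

Profile (r,z), 7 vertices: (1.5,37) (2,22.5) (8,3.5) (16,15.5) (18,20) (19,37) (11.5,38.5)
edge 0: (1.5,37)→(2,22.5)  cross = 1.5·22.5 − 2·37 = -40.2500; (r_i+r_j)·cross = 3.5·-40.2500 = -140.8750
edge 1: (2,22.5)→(8,3.5)  cross = 2·3.5 − 8·22.5 = -173.0000; (r_i+r_j)·cross = 10·-173.0000 = -1730.0000
edge 2: (8,3.5)→(16,15.5)  cross = 8·15.5 − 16·3.5 = 68.0000; (r_i+r_j)·cross = 24·68.0000 = 1632.0000
edge 3: (16,15.5)→(18,20)  cross = 16·20 − 18·15.5 = 41.0000; (r_i+r_j)·cross = 34·41.0000 = 1394.0000
edge 4: (18,20)→(19,37)  cross = 18·37 − 19·20 = 286.0000; (r_i+r_j)·cross = 37·286.0000 = 10582.0000
edge 5: (19,37)→(11.5,38.5)  cross = 19·38.5 − 11.5·37 = 306.0000; (r_i+r_j)·cross = 30.5·306.0000 = 9333.0000
edge 6: (11.5,38.5)→(1.5,37)  cross = 11.5·37 − 1.5·38.5 = 367.7500; (r_i+r_j)·cross = 13·367.7500 = 4780.7500
Σcross = 855.5000 → A = |Σcross|/2 = 427.7500 mm²
Σ(r_i+r_j)·cross = 25850.8750 → first moment M = |Σ|/6 = 4308.4792
R_c = M/A = 4308.4792/427.7500 = 10.0724 mm
θ = 49° = 0.855211 rad
V = θ·R_c·A = 0.855211·10.0724·427.7500 = 3684.660 mm³

Volume = 3684.660 mm³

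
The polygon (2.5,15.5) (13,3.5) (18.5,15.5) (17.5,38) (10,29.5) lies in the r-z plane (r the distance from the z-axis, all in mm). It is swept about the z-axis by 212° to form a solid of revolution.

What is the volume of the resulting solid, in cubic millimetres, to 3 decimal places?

Profile (r,z), 5 vertices: (2.5,15.5) (13,3.5) (18.5,15.5) (17.5,38) (10,29.5)
edge 0: (2.5,15.5)→(13,3.5)  cross = 2.5·3.5 − 13·15.5 = -192.7500; (r_i+r_j)·cross = 15.5·-192.7500 = -2987.6250
edge 1: (13,3.5)→(18.5,15.5)  cross = 13·15.5 − 18.5·3.5 = 136.7500; (r_i+r_j)·cross = 31.5·136.7500 = 4307.6250
edge 2: (18.5,15.5)→(17.5,38)  cross = 18.5·38 − 17.5·15.5 = 431.7500; (r_i+r_j)·cross = 36·431.7500 = 15543.0000
edge 3: (17.5,38)→(10,29.5)  cross = 17.5·29.5 − 10·38 = 136.2500; (r_i+r_j)·cross = 27.5·136.2500 = 3746.8750
edge 4: (10,29.5)→(2.5,15.5)  cross = 10·15.5 − 2.5·29.5 = 81.2500; (r_i+r_j)·cross = 12.5·81.2500 = 1015.6250
Σcross = 593.2500 → A = |Σcross|/2 = 296.6250 mm²
Σ(r_i+r_j)·cross = 21625.5000 → first moment M = |Σ|/6 = 3604.2500
R_c = M/A = 3604.2500/296.6250 = 12.1509 mm
θ = 212° = 3.700098 rad
V = θ·R_c·A = 3.700098·12.1509·296.6250 = 13336.078 mm³

Volume = 13336.078 mm³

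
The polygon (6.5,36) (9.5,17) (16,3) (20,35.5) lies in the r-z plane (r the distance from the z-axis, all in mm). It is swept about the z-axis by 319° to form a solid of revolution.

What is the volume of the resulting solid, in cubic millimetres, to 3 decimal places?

Profile (r,z), 4 vertices: (6.5,36) (9.5,17) (16,3) (20,35.5)
edge 0: (6.5,36)→(9.5,17)  cross = 6.5·17 − 9.5·36 = -231.5000; (r_i+r_j)·cross = 16·-231.5000 = -3704.0000
edge 1: (9.5,17)→(16,3)  cross = 9.5·3 − 16·17 = -243.5000; (r_i+r_j)·cross = 25.5·-243.5000 = -6209.2500
edge 2: (16,3)→(20,35.5)  cross = 16·35.5 − 20·3 = 508.0000; (r_i+r_j)·cross = 36·508.0000 = 18288.0000
edge 3: (20,35.5)→(6.5,36)  cross = 20·36 − 6.5·35.5 = 489.2500; (r_i+r_j)·cross = 26.5·489.2500 = 12965.1250
Σcross = 522.2500 → A = |Σcross|/2 = 261.1250 mm²
Σ(r_i+r_j)·cross = 21339.8750 → first moment M = |Σ|/6 = 3556.6458
R_c = M/A = 3556.6458/261.1250 = 13.6205 mm
θ = 319° = 5.567600 rad
V = θ·R_c·A = 5.567600·13.6205·261.1250 = 19801.982 mm³

Volume = 19801.982 mm³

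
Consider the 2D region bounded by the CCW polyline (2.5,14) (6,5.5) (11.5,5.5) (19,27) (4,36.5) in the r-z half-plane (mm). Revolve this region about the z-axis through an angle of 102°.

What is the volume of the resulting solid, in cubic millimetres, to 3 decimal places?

Volume = 5457.573 mm³

Profile (r,z), 5 vertices: (2.5,14) (6,5.5) (11.5,5.5) (19,27) (4,36.5)
edge 0: (2.5,14)→(6,5.5)  cross = 2.5·5.5 − 6·14 = -70.2500; (r_i+r_j)·cross = 8.5·-70.2500 = -597.1250
edge 1: (6,5.5)→(11.5,5.5)  cross = 6·5.5 − 11.5·5.5 = -30.2500; (r_i+r_j)·cross = 17.5·-30.2500 = -529.3750
edge 2: (11.5,5.5)→(19,27)  cross = 11.5·27 − 19·5.5 = 206.0000; (r_i+r_j)·cross = 30.5·206.0000 = 6283.0000
edge 3: (19,27)→(4,36.5)  cross = 19·36.5 − 4·27 = 585.5000; (r_i+r_j)·cross = 23·585.5000 = 13466.5000
edge 4: (4,36.5)→(2.5,14)  cross = 4·14 − 2.5·36.5 = -35.2500; (r_i+r_j)·cross = 6.5·-35.2500 = -229.1250
Σcross = 655.7500 → A = |Σcross|/2 = 327.8750 mm²
Σ(r_i+r_j)·cross = 18393.8750 → first moment M = |Σ|/6 = 3065.6458
R_c = M/A = 3065.6458/327.8750 = 9.3500 mm
θ = 102° = 1.780236 rad
V = θ·R_c·A = 1.780236·9.3500·327.8750 = 5457.573 mm³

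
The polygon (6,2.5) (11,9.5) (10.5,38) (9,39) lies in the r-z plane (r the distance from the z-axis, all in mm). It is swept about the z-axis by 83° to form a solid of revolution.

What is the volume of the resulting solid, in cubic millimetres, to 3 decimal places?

Profile (r,z), 4 vertices: (6,2.5) (11,9.5) (10.5,38) (9,39)
edge 0: (6,2.5)→(11,9.5)  cross = 6·9.5 − 11·2.5 = 29.5000; (r_i+r_j)·cross = 17·29.5000 = 501.5000
edge 1: (11,9.5)→(10.5,38)  cross = 11·38 − 10.5·9.5 = 318.2500; (r_i+r_j)·cross = 21.5·318.2500 = 6842.3750
edge 2: (10.5,38)→(9,39)  cross = 10.5·39 − 9·38 = 67.5000; (r_i+r_j)·cross = 19.5·67.5000 = 1316.2500
edge 3: (9,39)→(6,2.5)  cross = 9·2.5 − 6·39 = -211.5000; (r_i+r_j)·cross = 15·-211.5000 = -3172.5000
Σcross = 203.7500 → A = |Σcross|/2 = 101.8750 mm²
Σ(r_i+r_j)·cross = 5487.6250 → first moment M = |Σ|/6 = 914.6042
R_c = M/A = 914.6042/101.8750 = 8.9777 mm
θ = 83° = 1.448623 rad
V = θ·R_c·A = 1.448623·8.9777·101.8750 = 1324.917 mm³

Volume = 1324.917 mm³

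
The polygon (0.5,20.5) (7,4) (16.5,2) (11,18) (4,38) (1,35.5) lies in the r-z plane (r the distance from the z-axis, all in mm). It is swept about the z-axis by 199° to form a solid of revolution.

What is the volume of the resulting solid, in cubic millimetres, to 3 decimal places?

Profile (r,z), 6 vertices: (0.5,20.5) (7,4) (16.5,2) (11,18) (4,38) (1,35.5)
edge 0: (0.5,20.5)→(7,4)  cross = 0.5·4 − 7·20.5 = -141.5000; (r_i+r_j)·cross = 7.5·-141.5000 = -1061.2500
edge 1: (7,4)→(16.5,2)  cross = 7·2 − 16.5·4 = -52.0000; (r_i+r_j)·cross = 23.5·-52.0000 = -1222.0000
edge 2: (16.5,2)→(11,18)  cross = 16.5·18 − 11·2 = 275.0000; (r_i+r_j)·cross = 27.5·275.0000 = 7562.5000
edge 3: (11,18)→(4,38)  cross = 11·38 − 4·18 = 346.0000; (r_i+r_j)·cross = 15·346.0000 = 5190.0000
edge 4: (4,38)→(1,35.5)  cross = 4·35.5 − 1·38 = 104.0000; (r_i+r_j)·cross = 5·104.0000 = 520.0000
edge 5: (1,35.5)→(0.5,20.5)  cross = 1·20.5 − 0.5·35.5 = 2.7500; (r_i+r_j)·cross = 1.5·2.7500 = 4.1250
Σcross = 534.2500 → A = |Σcross|/2 = 267.1250 mm²
Σ(r_i+r_j)·cross = 10993.3750 → first moment M = |Σ|/6 = 1832.2292
R_c = M/A = 1832.2292/267.1250 = 6.8591 mm
θ = 199° = 3.473205 rad
V = θ·R_c·A = 3.473205·6.8591·267.1250 = 6363.708 mm³

Volume = 6363.708 mm³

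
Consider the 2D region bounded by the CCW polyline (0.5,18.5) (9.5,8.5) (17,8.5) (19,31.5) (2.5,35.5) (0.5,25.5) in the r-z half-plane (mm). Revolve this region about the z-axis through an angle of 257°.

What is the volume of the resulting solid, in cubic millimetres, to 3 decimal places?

Volume = 17196.458 mm³

Profile (r,z), 6 vertices: (0.5,18.5) (9.5,8.5) (17,8.5) (19,31.5) (2.5,35.5) (0.5,25.5)
edge 0: (0.5,18.5)→(9.5,8.5)  cross = 0.5·8.5 − 9.5·18.5 = -171.5000; (r_i+r_j)·cross = 10·-171.5000 = -1715.0000
edge 1: (9.5,8.5)→(17,8.5)  cross = 9.5·8.5 − 17·8.5 = -63.7500; (r_i+r_j)·cross = 26.5·-63.7500 = -1689.3750
edge 2: (17,8.5)→(19,31.5)  cross = 17·31.5 − 19·8.5 = 374.0000; (r_i+r_j)·cross = 36·374.0000 = 13464.0000
edge 3: (19,31.5)→(2.5,35.5)  cross = 19·35.5 − 2.5·31.5 = 595.7500; (r_i+r_j)·cross = 21.5·595.7500 = 12808.6250
edge 4: (2.5,35.5)→(0.5,25.5)  cross = 2.5·25.5 − 0.5·35.5 = 46.0000; (r_i+r_j)·cross = 3·46.0000 = 138.0000
edge 5: (0.5,25.5)→(0.5,18.5)  cross = 0.5·18.5 − 0.5·25.5 = -3.5000; (r_i+r_j)·cross = 1·-3.5000 = -3.5000
Σcross = 777.0000 → A = |Σcross|/2 = 388.5000 mm²
Σ(r_i+r_j)·cross = 23002.7500 → first moment M = |Σ|/6 = 3833.7917
R_c = M/A = 3833.7917/388.5000 = 9.8682 mm
θ = 257° = 4.485496 rad
V = θ·R_c·A = 4.485496·9.8682·388.5000 = 17196.458 mm³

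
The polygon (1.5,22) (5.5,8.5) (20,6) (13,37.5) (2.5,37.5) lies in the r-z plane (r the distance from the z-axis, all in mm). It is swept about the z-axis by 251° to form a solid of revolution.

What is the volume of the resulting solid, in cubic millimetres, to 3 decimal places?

Profile (r,z), 5 vertices: (1.5,22) (5.5,8.5) (20,6) (13,37.5) (2.5,37.5)
edge 0: (1.5,22)→(5.5,8.5)  cross = 1.5·8.5 − 5.5·22 = -108.2500; (r_i+r_j)·cross = 7·-108.2500 = -757.7500
edge 1: (5.5,8.5)→(20,6)  cross = 5.5·6 − 20·8.5 = -137.0000; (r_i+r_j)·cross = 25.5·-137.0000 = -3493.5000
edge 2: (20,6)→(13,37.5)  cross = 20·37.5 − 13·6 = 672.0000; (r_i+r_j)·cross = 33·672.0000 = 22176.0000
edge 3: (13,37.5)→(2.5,37.5)  cross = 13·37.5 − 2.5·37.5 = 393.7500; (r_i+r_j)·cross = 15.5·393.7500 = 6103.1250
edge 4: (2.5,37.5)→(1.5,22)  cross = 2.5·22 − 1.5·37.5 = -1.2500; (r_i+r_j)·cross = 4·-1.2500 = -5.0000
Σcross = 819.2500 → A = |Σcross|/2 = 409.6250 mm²
Σ(r_i+r_j)·cross = 24022.8750 → first moment M = |Σ|/6 = 4003.8125
R_c = M/A = 4003.8125/409.6250 = 9.7743 mm
θ = 251° = 4.380776 rad
V = θ·R_c·A = 4.380776·9.7743·409.6250 = 17539.807 mm³

Volume = 17539.807 mm³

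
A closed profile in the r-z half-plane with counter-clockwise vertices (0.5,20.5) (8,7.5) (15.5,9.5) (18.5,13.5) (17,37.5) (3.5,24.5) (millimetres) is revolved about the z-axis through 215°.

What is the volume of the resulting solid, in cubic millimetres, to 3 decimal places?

Profile (r,z), 6 vertices: (0.5,20.5) (8,7.5) (15.5,9.5) (18.5,13.5) (17,37.5) (3.5,24.5)
edge 0: (0.5,20.5)→(8,7.5)  cross = 0.5·7.5 − 8·20.5 = -160.2500; (r_i+r_j)·cross = 8.5·-160.2500 = -1362.1250
edge 1: (8,7.5)→(15.5,9.5)  cross = 8·9.5 − 15.5·7.5 = -40.2500; (r_i+r_j)·cross = 23.5·-40.2500 = -945.8750
edge 2: (15.5,9.5)→(18.5,13.5)  cross = 15.5·13.5 − 18.5·9.5 = 33.5000; (r_i+r_j)·cross = 34·33.5000 = 1139.0000
edge 3: (18.5,13.5)→(17,37.5)  cross = 18.5·37.5 − 17·13.5 = 464.2500; (r_i+r_j)·cross = 35.5·464.2500 = 16480.8750
edge 4: (17,37.5)→(3.5,24.5)  cross = 17·24.5 − 3.5·37.5 = 285.2500; (r_i+r_j)·cross = 20.5·285.2500 = 5847.6250
edge 5: (3.5,24.5)→(0.5,20.5)  cross = 3.5·20.5 − 0.5·24.5 = 59.5000; (r_i+r_j)·cross = 4·59.5000 = 238.0000
Σcross = 642.0000 → A = |Σcross|/2 = 321.0000 mm²
Σ(r_i+r_j)·cross = 21397.5000 → first moment M = |Σ|/6 = 3566.2500
R_c = M/A = 3566.2500/321.0000 = 11.1098 mm
θ = 215° = 3.752458 rad
V = θ·R_c·A = 3.752458·11.1098·321.0000 = 13382.203 mm³

Volume = 13382.203 mm³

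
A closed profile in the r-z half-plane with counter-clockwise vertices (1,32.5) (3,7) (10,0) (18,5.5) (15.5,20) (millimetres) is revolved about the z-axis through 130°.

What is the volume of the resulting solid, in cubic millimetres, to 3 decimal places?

Volume = 6600.312 mm³

Profile (r,z), 5 vertices: (1,32.5) (3,7) (10,0) (18,5.5) (15.5,20)
edge 0: (1,32.5)→(3,7)  cross = 1·7 − 3·32.5 = -90.5000; (r_i+r_j)·cross = 4·-90.5000 = -362.0000
edge 1: (3,7)→(10,0)  cross = 3·0 − 10·7 = -70.0000; (r_i+r_j)·cross = 13·-70.0000 = -910.0000
edge 2: (10,0)→(18,5.5)  cross = 10·5.5 − 18·0 = 55.0000; (r_i+r_j)·cross = 28·55.0000 = 1540.0000
edge 3: (18,5.5)→(15.5,20)  cross = 18·20 − 15.5·5.5 = 274.7500; (r_i+r_j)·cross = 33.5·274.7500 = 9204.1250
edge 4: (15.5,20)→(1,32.5)  cross = 15.5·32.5 − 1·20 = 483.7500; (r_i+r_j)·cross = 16.5·483.7500 = 7981.8750
Σcross = 653.0000 → A = |Σcross|/2 = 326.5000 mm²
Σ(r_i+r_j)·cross = 17454.0000 → first moment M = |Σ|/6 = 2909.0000
R_c = M/A = 2909.0000/326.5000 = 8.9096 mm
θ = 130° = 2.268928 rad
V = θ·R_c·A = 2.268928·8.9096·326.5000 = 6600.312 mm³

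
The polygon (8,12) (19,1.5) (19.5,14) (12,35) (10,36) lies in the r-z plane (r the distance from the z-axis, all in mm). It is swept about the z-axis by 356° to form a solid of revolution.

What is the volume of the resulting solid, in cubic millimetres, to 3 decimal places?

Volume = 18919.330 mm³

Profile (r,z), 5 vertices: (8,12) (19,1.5) (19.5,14) (12,35) (10,36)
edge 0: (8,12)→(19,1.5)  cross = 8·1.5 − 19·12 = -216.0000; (r_i+r_j)·cross = 27·-216.0000 = -5832.0000
edge 1: (19,1.5)→(19.5,14)  cross = 19·14 − 19.5·1.5 = 236.7500; (r_i+r_j)·cross = 38.5·236.7500 = 9114.8750
edge 2: (19.5,14)→(12,35)  cross = 19.5·35 − 12·14 = 514.5000; (r_i+r_j)·cross = 31.5·514.5000 = 16206.7500
edge 3: (12,35)→(10,36)  cross = 12·36 − 10·35 = 82.0000; (r_i+r_j)·cross = 22·82.0000 = 1804.0000
edge 4: (10,36)→(8,12)  cross = 10·12 − 8·36 = -168.0000; (r_i+r_j)·cross = 18·-168.0000 = -3024.0000
Σcross = 449.2500 → A = |Σcross|/2 = 224.6250 mm²
Σ(r_i+r_j)·cross = 18269.6250 → first moment M = |Σ|/6 = 3044.9375
R_c = M/A = 3044.9375/224.6250 = 13.5556 mm
θ = 356° = 6.213372 rad
V = θ·R_c·A = 6.213372·13.5556·224.6250 = 18919.330 mm³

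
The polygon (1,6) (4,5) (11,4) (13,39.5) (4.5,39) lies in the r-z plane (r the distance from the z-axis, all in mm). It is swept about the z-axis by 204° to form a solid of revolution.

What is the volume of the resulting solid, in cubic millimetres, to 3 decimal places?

Volume = 8424.002 mm³

Profile (r,z), 5 vertices: (1,6) (4,5) (11,4) (13,39.5) (4.5,39)
edge 0: (1,6)→(4,5)  cross = 1·5 − 4·6 = -19.0000; (r_i+r_j)·cross = 5·-19.0000 = -95.0000
edge 1: (4,5)→(11,4)  cross = 4·4 − 11·5 = -39.0000; (r_i+r_j)·cross = 15·-39.0000 = -585.0000
edge 2: (11,4)→(13,39.5)  cross = 11·39.5 − 13·4 = 382.5000; (r_i+r_j)·cross = 24·382.5000 = 9180.0000
edge 3: (13,39.5)→(4.5,39)  cross = 13·39 − 4.5·39.5 = 329.2500; (r_i+r_j)·cross = 17.5·329.2500 = 5761.8750
edge 4: (4.5,39)→(1,6)  cross = 4.5·6 − 1·39 = -12.0000; (r_i+r_j)·cross = 5.5·-12.0000 = -66.0000
Σcross = 641.7500 → A = |Σcross|/2 = 320.8750 mm²
Σ(r_i+r_j)·cross = 14195.8750 → first moment M = |Σ|/6 = 2365.9792
R_c = M/A = 2365.9792/320.8750 = 7.3735 mm
θ = 204° = 3.560472 rad
V = θ·R_c·A = 3.560472·7.3735·320.8750 = 8424.002 mm³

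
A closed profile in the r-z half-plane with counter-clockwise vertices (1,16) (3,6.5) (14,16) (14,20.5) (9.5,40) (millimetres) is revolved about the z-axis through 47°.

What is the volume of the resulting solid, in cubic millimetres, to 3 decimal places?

Profile (r,z), 5 vertices: (1,16) (3,6.5) (14,16) (14,20.5) (9.5,40)
edge 0: (1,16)→(3,6.5)  cross = 1·6.5 − 3·16 = -41.5000; (r_i+r_j)·cross = 4·-41.5000 = -166.0000
edge 1: (3,6.5)→(14,16)  cross = 3·16 − 14·6.5 = -43.0000; (r_i+r_j)·cross = 17·-43.0000 = -731.0000
edge 2: (14,16)→(14,20.5)  cross = 14·20.5 − 14·16 = 63.0000; (r_i+r_j)·cross = 28·63.0000 = 1764.0000
edge 3: (14,20.5)→(9.5,40)  cross = 14·40 − 9.5·20.5 = 365.2500; (r_i+r_j)·cross = 23.5·365.2500 = 8583.3750
edge 4: (9.5,40)→(1,16)  cross = 9.5·16 − 1·40 = 112.0000; (r_i+r_j)·cross = 10.5·112.0000 = 1176.0000
Σcross = 455.7500 → A = |Σcross|/2 = 227.8750 mm²
Σ(r_i+r_j)·cross = 10626.3750 → first moment M = |Σ|/6 = 1771.0625
R_c = M/A = 1771.0625/227.8750 = 7.7721 mm
θ = 47° = 0.820305 rad
V = θ·R_c·A = 0.820305·7.7721·227.8750 = 1452.811 mm³

Volume = 1452.811 mm³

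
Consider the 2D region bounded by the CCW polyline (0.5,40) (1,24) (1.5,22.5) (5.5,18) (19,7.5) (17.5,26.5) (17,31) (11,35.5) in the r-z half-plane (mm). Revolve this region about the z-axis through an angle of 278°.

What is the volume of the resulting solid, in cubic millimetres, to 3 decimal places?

Profile (r,z), 8 vertices: (0.5,40) (1,24) (1.5,22.5) (5.5,18) (19,7.5) (17.5,26.5) (17,31) (11,35.5)
edge 0: (0.5,40)→(1,24)  cross = 0.5·24 − 1·40 = -28.0000; (r_i+r_j)·cross = 1.5·-28.0000 = -42.0000
edge 1: (1,24)→(1.5,22.5)  cross = 1·22.5 − 1.5·24 = -13.5000; (r_i+r_j)·cross = 2.5·-13.5000 = -33.7500
edge 2: (1.5,22.5)→(5.5,18)  cross = 1.5·18 − 5.5·22.5 = -96.7500; (r_i+r_j)·cross = 7·-96.7500 = -677.2500
edge 3: (5.5,18)→(19,7.5)  cross = 5.5·7.5 − 19·18 = -300.7500; (r_i+r_j)·cross = 24.5·-300.7500 = -7368.3750
edge 4: (19,7.5)→(17.5,26.5)  cross = 19·26.5 − 17.5·7.5 = 372.2500; (r_i+r_j)·cross = 36.5·372.2500 = 13587.1250
edge 5: (17.5,26.5)→(17,31)  cross = 17.5·31 − 17·26.5 = 92.0000; (r_i+r_j)·cross = 34.5·92.0000 = 3174.0000
edge 6: (17,31)→(11,35.5)  cross = 17·35.5 − 11·31 = 262.5000; (r_i+r_j)·cross = 28·262.5000 = 7350.0000
edge 7: (11,35.5)→(0.5,40)  cross = 11·40 − 0.5·35.5 = 422.2500; (r_i+r_j)·cross = 11.5·422.2500 = 4855.8750
Σcross = 710.0000 → A = |Σcross|/2 = 355.0000 mm²
Σ(r_i+r_j)·cross = 20845.6250 → first moment M = |Σ|/6 = 3474.2708
R_c = M/A = 3474.2708/355.0000 = 9.7867 mm
θ = 278° = 4.852015 rad
V = θ·R_c·A = 4.852015·9.7867·355.0000 = 16857.215 mm³

Volume = 16857.215 mm³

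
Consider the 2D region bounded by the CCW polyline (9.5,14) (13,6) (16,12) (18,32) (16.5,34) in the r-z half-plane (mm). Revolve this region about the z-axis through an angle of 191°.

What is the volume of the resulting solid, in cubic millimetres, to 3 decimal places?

Volume = 5276.778 mm³

Profile (r,z), 5 vertices: (9.5,14) (13,6) (16,12) (18,32) (16.5,34)
edge 0: (9.5,14)→(13,6)  cross = 9.5·6 − 13·14 = -125.0000; (r_i+r_j)·cross = 22.5·-125.0000 = -2812.5000
edge 1: (13,6)→(16,12)  cross = 13·12 − 16·6 = 60.0000; (r_i+r_j)·cross = 29·60.0000 = 1740.0000
edge 2: (16,12)→(18,32)  cross = 16·32 − 18·12 = 296.0000; (r_i+r_j)·cross = 34·296.0000 = 10064.0000
edge 3: (18,32)→(16.5,34)  cross = 18·34 − 16.5·32 = 84.0000; (r_i+r_j)·cross = 34.5·84.0000 = 2898.0000
edge 4: (16.5,34)→(9.5,14)  cross = 16.5·14 − 9.5·34 = -92.0000; (r_i+r_j)·cross = 26·-92.0000 = -2392.0000
Σcross = 223.0000 → A = |Σcross|/2 = 111.5000 mm²
Σ(r_i+r_j)·cross = 9497.5000 → first moment M = |Σ|/6 = 1582.9167
R_c = M/A = 1582.9167/111.5000 = 14.1966 mm
θ = 191° = 3.333579 rad
V = θ·R_c·A = 3.333579·14.1966·111.5000 = 5276.778 mm³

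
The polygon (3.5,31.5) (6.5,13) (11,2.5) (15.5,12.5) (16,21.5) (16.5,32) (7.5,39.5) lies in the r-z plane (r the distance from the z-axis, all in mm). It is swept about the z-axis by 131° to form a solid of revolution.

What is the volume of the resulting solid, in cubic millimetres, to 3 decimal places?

Profile (r,z), 7 vertices: (3.5,31.5) (6.5,13) (11,2.5) (15.5,12.5) (16,21.5) (16.5,32) (7.5,39.5)
edge 0: (3.5,31.5)→(6.5,13)  cross = 3.5·13 − 6.5·31.5 = -159.2500; (r_i+r_j)·cross = 10·-159.2500 = -1592.5000
edge 1: (6.5,13)→(11,2.5)  cross = 6.5·2.5 − 11·13 = -126.7500; (r_i+r_j)·cross = 17.5·-126.7500 = -2218.1250
edge 2: (11,2.5)→(15.5,12.5)  cross = 11·12.5 − 15.5·2.5 = 98.7500; (r_i+r_j)·cross = 26.5·98.7500 = 2616.8750
edge 3: (15.5,12.5)→(16,21.5)  cross = 15.5·21.5 − 16·12.5 = 133.2500; (r_i+r_j)·cross = 31.5·133.2500 = 4197.3750
edge 4: (16,21.5)→(16.5,32)  cross = 16·32 − 16.5·21.5 = 157.2500; (r_i+r_j)·cross = 32.5·157.2500 = 5110.6250
edge 5: (16.5,32)→(7.5,39.5)  cross = 16.5·39.5 − 7.5·32 = 411.7500; (r_i+r_j)·cross = 24·411.7500 = 9882.0000
edge 6: (7.5,39.5)→(3.5,31.5)  cross = 7.5·31.5 − 3.5·39.5 = 98.0000; (r_i+r_j)·cross = 11·98.0000 = 1078.0000
Σcross = 613.0000 → A = |Σcross|/2 = 306.5000 mm²
Σ(r_i+r_j)·cross = 19074.2500 → first moment M = |Σ|/6 = 3179.0417
R_c = M/A = 3179.0417/306.5000 = 10.3721 mm
θ = 131° = 2.286381 rad
V = θ·R_c·A = 2.286381·10.3721·306.5000 = 7268.501 mm³

Volume = 7268.501 mm³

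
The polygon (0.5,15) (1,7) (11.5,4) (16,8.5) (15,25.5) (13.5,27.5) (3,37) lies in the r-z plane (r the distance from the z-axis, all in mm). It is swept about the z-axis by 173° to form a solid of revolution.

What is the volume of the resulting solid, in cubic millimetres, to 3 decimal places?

Volume = 8841.112 mm³

Profile (r,z), 7 vertices: (0.5,15) (1,7) (11.5,4) (16,8.5) (15,25.5) (13.5,27.5) (3,37)
edge 0: (0.5,15)→(1,7)  cross = 0.5·7 − 1·15 = -11.5000; (r_i+r_j)·cross = 1.5·-11.5000 = -17.2500
edge 1: (1,7)→(11.5,4)  cross = 1·4 − 11.5·7 = -76.5000; (r_i+r_j)·cross = 12.5·-76.5000 = -956.2500
edge 2: (11.5,4)→(16,8.5)  cross = 11.5·8.5 − 16·4 = 33.7500; (r_i+r_j)·cross = 27.5·33.7500 = 928.1250
edge 3: (16,8.5)→(15,25.5)  cross = 16·25.5 − 15·8.5 = 280.5000; (r_i+r_j)·cross = 31·280.5000 = 8695.5000
edge 4: (15,25.5)→(13.5,27.5)  cross = 15·27.5 − 13.5·25.5 = 68.2500; (r_i+r_j)·cross = 28.5·68.2500 = 1945.1250
edge 5: (13.5,27.5)→(3,37)  cross = 13.5·37 − 3·27.5 = 417.0000; (r_i+r_j)·cross = 16.5·417.0000 = 6880.5000
edge 6: (3,37)→(0.5,15)  cross = 3·15 − 0.5·37 = 26.5000; (r_i+r_j)·cross = 3.5·26.5000 = 92.7500
Σcross = 738.0000 → A = |Σcross|/2 = 369.0000 mm²
Σ(r_i+r_j)·cross = 17568.5000 → first moment M = |Σ|/6 = 2928.0833
R_c = M/A = 2928.0833/369.0000 = 7.9352 mm
θ = 173° = 3.019420 rad
V = θ·R_c·A = 3.019420·7.9352·369.0000 = 8841.112 mm³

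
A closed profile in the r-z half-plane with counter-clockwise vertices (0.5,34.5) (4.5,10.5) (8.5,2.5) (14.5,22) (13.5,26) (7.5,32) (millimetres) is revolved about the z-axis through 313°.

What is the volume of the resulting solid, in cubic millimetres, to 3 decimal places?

Volume = 9889.862 mm³

Profile (r,z), 6 vertices: (0.5,34.5) (4.5,10.5) (8.5,2.5) (14.5,22) (13.5,26) (7.5,32)
edge 0: (0.5,34.5)→(4.5,10.5)  cross = 0.5·10.5 − 4.5·34.5 = -150.0000; (r_i+r_j)·cross = 5·-150.0000 = -750.0000
edge 1: (4.5,10.5)→(8.5,2.5)  cross = 4.5·2.5 − 8.5·10.5 = -78.0000; (r_i+r_j)·cross = 13·-78.0000 = -1014.0000
edge 2: (8.5,2.5)→(14.5,22)  cross = 8.5·22 − 14.5·2.5 = 150.7500; (r_i+r_j)·cross = 23·150.7500 = 3467.2500
edge 3: (14.5,22)→(13.5,26)  cross = 14.5·26 − 13.5·22 = 80.0000; (r_i+r_j)·cross = 28·80.0000 = 2240.0000
edge 4: (13.5,26)→(7.5,32)  cross = 13.5·32 − 7.5·26 = 237.0000; (r_i+r_j)·cross = 21·237.0000 = 4977.0000
edge 5: (7.5,32)→(0.5,34.5)  cross = 7.5·34.5 − 0.5·32 = 242.7500; (r_i+r_j)·cross = 8·242.7500 = 1942.0000
Σcross = 482.5000 → A = |Σcross|/2 = 241.2500 mm²
Σ(r_i+r_j)·cross = 10862.2500 → first moment M = |Σ|/6 = 1810.3750
R_c = M/A = 1810.3750/241.2500 = 7.5041 mm
θ = 313° = 5.462881 rad
V = θ·R_c·A = 5.462881·7.5041·241.2500 = 9889.862 mm³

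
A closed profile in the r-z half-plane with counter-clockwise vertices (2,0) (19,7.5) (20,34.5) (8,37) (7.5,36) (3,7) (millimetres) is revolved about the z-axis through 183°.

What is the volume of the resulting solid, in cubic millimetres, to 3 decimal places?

Volume = 17317.344 mm³

Profile (r,z), 6 vertices: (2,0) (19,7.5) (20,34.5) (8,37) (7.5,36) (3,7)
edge 0: (2,0)→(19,7.5)  cross = 2·7.5 − 19·0 = 15.0000; (r_i+r_j)·cross = 21·15.0000 = 315.0000
edge 1: (19,7.5)→(20,34.5)  cross = 19·34.5 − 20·7.5 = 505.5000; (r_i+r_j)·cross = 39·505.5000 = 19714.5000
edge 2: (20,34.5)→(8,37)  cross = 20·37 − 8·34.5 = 464.0000; (r_i+r_j)·cross = 28·464.0000 = 12992.0000
edge 3: (8,37)→(7.5,36)  cross = 8·36 − 7.5·37 = 10.5000; (r_i+r_j)·cross = 15.5·10.5000 = 162.7500
edge 4: (7.5,36)→(3,7)  cross = 7.5·7 − 3·36 = -55.5000; (r_i+r_j)·cross = 10.5·-55.5000 = -582.7500
edge 5: (3,7)→(2,0)  cross = 3·0 − 2·7 = -14.0000; (r_i+r_j)·cross = 5·-14.0000 = -70.0000
Σcross = 925.5000 → A = |Σcross|/2 = 462.7500 mm²
Σ(r_i+r_j)·cross = 32531.5000 → first moment M = |Σ|/6 = 5421.9167
R_c = M/A = 5421.9167/462.7500 = 11.7167 mm
θ = 183° = 3.193953 rad
V = θ·R_c·A = 3.193953·11.7167·462.7500 = 17317.344 mm³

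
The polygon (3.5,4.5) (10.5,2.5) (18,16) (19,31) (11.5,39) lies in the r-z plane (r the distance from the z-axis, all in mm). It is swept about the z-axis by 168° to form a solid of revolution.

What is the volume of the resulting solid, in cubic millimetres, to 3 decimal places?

Volume = 11152.200 mm³

Profile (r,z), 5 vertices: (3.5,4.5) (10.5,2.5) (18,16) (19,31) (11.5,39)
edge 0: (3.5,4.5)→(10.5,2.5)  cross = 3.5·2.5 − 10.5·4.5 = -38.5000; (r_i+r_j)·cross = 14·-38.5000 = -539.0000
edge 1: (10.5,2.5)→(18,16)  cross = 10.5·16 − 18·2.5 = 123.0000; (r_i+r_j)·cross = 28.5·123.0000 = 3505.5000
edge 2: (18,16)→(19,31)  cross = 18·31 − 19·16 = 254.0000; (r_i+r_j)·cross = 37·254.0000 = 9398.0000
edge 3: (19,31)→(11.5,39)  cross = 19·39 − 11.5·31 = 384.5000; (r_i+r_j)·cross = 30.5·384.5000 = 11727.2500
edge 4: (11.5,39)→(3.5,4.5)  cross = 11.5·4.5 − 3.5·39 = -84.7500; (r_i+r_j)·cross = 15·-84.7500 = -1271.2500
Σcross = 638.2500 → A = |Σcross|/2 = 319.1250 mm²
Σ(r_i+r_j)·cross = 22820.5000 → first moment M = |Σ|/6 = 3803.4167
R_c = M/A = 3803.4167/319.1250 = 11.9183 mm
θ = 168° = 2.932153 rad
V = θ·R_c·A = 2.932153·11.9183·319.1250 = 11152.200 mm³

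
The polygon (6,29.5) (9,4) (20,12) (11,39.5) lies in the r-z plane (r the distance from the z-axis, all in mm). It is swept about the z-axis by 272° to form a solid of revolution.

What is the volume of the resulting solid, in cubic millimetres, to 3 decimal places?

Profile (r,z), 4 vertices: (6,29.5) (9,4) (20,12) (11,39.5)
edge 0: (6,29.5)→(9,4)  cross = 6·4 − 9·29.5 = -241.5000; (r_i+r_j)·cross = 15·-241.5000 = -3622.5000
edge 1: (9,4)→(20,12)  cross = 9·12 − 20·4 = 28.0000; (r_i+r_j)·cross = 29·28.0000 = 812.0000
edge 2: (20,12)→(11,39.5)  cross = 20·39.5 − 11·12 = 658.0000; (r_i+r_j)·cross = 31·658.0000 = 20398.0000
edge 3: (11,39.5)→(6,29.5)  cross = 11·29.5 − 6·39.5 = 87.5000; (r_i+r_j)·cross = 17·87.5000 = 1487.5000
Σcross = 532.0000 → A = |Σcross|/2 = 266.0000 mm²
Σ(r_i+r_j)·cross = 19075.0000 → first moment M = |Σ|/6 = 3179.1667
R_c = M/A = 3179.1667/266.0000 = 11.9518 mm
θ = 272° = 4.747296 rad
V = θ·R_c·A = 4.747296·11.9518·266.0000 = 15092.444 mm³

Volume = 15092.444 mm³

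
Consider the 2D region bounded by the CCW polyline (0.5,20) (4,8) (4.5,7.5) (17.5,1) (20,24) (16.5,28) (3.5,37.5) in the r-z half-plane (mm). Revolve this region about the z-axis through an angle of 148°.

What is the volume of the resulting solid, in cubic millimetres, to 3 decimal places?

Profile (r,z), 7 vertices: (0.5,20) (4,8) (4.5,7.5) (17.5,1) (20,24) (16.5,28) (3.5,37.5)
edge 0: (0.5,20)→(4,8)  cross = 0.5·8 − 4·20 = -76.0000; (r_i+r_j)·cross = 4.5·-76.0000 = -342.0000
edge 1: (4,8)→(4.5,7.5)  cross = 4·7.5 − 4.5·8 = -6.0000; (r_i+r_j)·cross = 8.5·-6.0000 = -51.0000
edge 2: (4.5,7.5)→(17.5,1)  cross = 4.5·1 − 17.5·7.5 = -126.7500; (r_i+r_j)·cross = 22·-126.7500 = -2788.5000
edge 3: (17.5,1)→(20,24)  cross = 17.5·24 − 20·1 = 400.0000; (r_i+r_j)·cross = 37.5·400.0000 = 15000.0000
edge 4: (20,24)→(16.5,28)  cross = 20·28 − 16.5·24 = 164.0000; (r_i+r_j)·cross = 36.5·164.0000 = 5986.0000
edge 5: (16.5,28)→(3.5,37.5)  cross = 16.5·37.5 − 3.5·28 = 520.7500; (r_i+r_j)·cross = 20·520.7500 = 10415.0000
edge 6: (3.5,37.5)→(0.5,20)  cross = 3.5·20 − 0.5·37.5 = 51.2500; (r_i+r_j)·cross = 4·51.2500 = 205.0000
Σcross = 927.2500 → A = |Σcross|/2 = 463.6250 mm²
Σ(r_i+r_j)·cross = 28424.5000 → first moment M = |Σ|/6 = 4737.4167
R_c = M/A = 4737.4167/463.6250 = 10.2182 mm
θ = 148° = 2.583087 rad
V = θ·R_c·A = 2.583087·10.2182·463.6250 = 12237.161 mm³

Volume = 12237.161 mm³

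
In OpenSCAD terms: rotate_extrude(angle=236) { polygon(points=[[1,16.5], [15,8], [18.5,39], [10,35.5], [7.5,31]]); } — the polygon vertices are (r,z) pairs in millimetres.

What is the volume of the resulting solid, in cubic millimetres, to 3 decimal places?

Profile (r,z), 5 vertices: (1,16.5) (15,8) (18.5,39) (10,35.5) (7.5,31)
edge 0: (1,16.5)→(15,8)  cross = 1·8 − 15·16.5 = -239.5000; (r_i+r_j)·cross = 16·-239.5000 = -3832.0000
edge 1: (15,8)→(18.5,39)  cross = 15·39 − 18.5·8 = 437.0000; (r_i+r_j)·cross = 33.5·437.0000 = 14639.5000
edge 2: (18.5,39)→(10,35.5)  cross = 18.5·35.5 − 10·39 = 266.7500; (r_i+r_j)·cross = 28.5·266.7500 = 7602.3750
edge 3: (10,35.5)→(7.5,31)  cross = 10·31 − 7.5·35.5 = 43.7500; (r_i+r_j)·cross = 17.5·43.7500 = 765.6250
edge 4: (7.5,31)→(1,16.5)  cross = 7.5·16.5 − 1·31 = 92.7500; (r_i+r_j)·cross = 8.5·92.7500 = 788.3750
Σcross = 600.7500 → A = |Σcross|/2 = 300.3750 mm²
Σ(r_i+r_j)·cross = 19963.8750 → first moment M = |Σ|/6 = 3327.3125
R_c = M/A = 3327.3125/300.3750 = 11.0772 mm
θ = 236° = 4.118977 rad
V = θ·R_c·A = 4.118977·11.0772·300.3750 = 13705.124 mm³

Volume = 13705.124 mm³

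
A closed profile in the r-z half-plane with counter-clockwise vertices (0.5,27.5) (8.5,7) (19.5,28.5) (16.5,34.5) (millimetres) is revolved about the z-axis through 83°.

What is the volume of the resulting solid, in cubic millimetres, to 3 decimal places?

Profile (r,z), 4 vertices: (0.5,27.5) (8.5,7) (19.5,28.5) (16.5,34.5)
edge 0: (0.5,27.5)→(8.5,7)  cross = 0.5·7 − 8.5·27.5 = -230.2500; (r_i+r_j)·cross = 9·-230.2500 = -2072.2500
edge 1: (8.5,7)→(19.5,28.5)  cross = 8.5·28.5 − 19.5·7 = 105.7500; (r_i+r_j)·cross = 28·105.7500 = 2961.0000
edge 2: (19.5,28.5)→(16.5,34.5)  cross = 19.5·34.5 − 16.5·28.5 = 202.5000; (r_i+r_j)·cross = 36·202.5000 = 7290.0000
edge 3: (16.5,34.5)→(0.5,27.5)  cross = 16.5·27.5 − 0.5·34.5 = 436.5000; (r_i+r_j)·cross = 17·436.5000 = 7420.5000
Σcross = 514.5000 → A = |Σcross|/2 = 257.2500 mm²
Σ(r_i+r_j)·cross = 15599.2500 → first moment M = |Σ|/6 = 2599.8750
R_c = M/A = 2599.8750/257.2500 = 10.1064 mm
θ = 83° = 1.448623 rad
V = θ·R_c·A = 1.448623·10.1064·257.2500 = 3766.239 mm³

Volume = 3766.239 mm³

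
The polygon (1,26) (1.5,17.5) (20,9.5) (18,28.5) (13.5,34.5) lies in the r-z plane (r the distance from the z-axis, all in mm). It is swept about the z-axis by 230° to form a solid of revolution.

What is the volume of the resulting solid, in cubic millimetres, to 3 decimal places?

Volume = 13327.836 mm³

Profile (r,z), 5 vertices: (1,26) (1.5,17.5) (20,9.5) (18,28.5) (13.5,34.5)
edge 0: (1,26)→(1.5,17.5)  cross = 1·17.5 − 1.5·26 = -21.5000; (r_i+r_j)·cross = 2.5·-21.5000 = -53.7500
edge 1: (1.5,17.5)→(20,9.5)  cross = 1.5·9.5 − 20·17.5 = -335.7500; (r_i+r_j)·cross = 21.5·-335.7500 = -7218.6250
edge 2: (20,9.5)→(18,28.5)  cross = 20·28.5 − 18·9.5 = 399.0000; (r_i+r_j)·cross = 38·399.0000 = 15162.0000
edge 3: (18,28.5)→(13.5,34.5)  cross = 18·34.5 − 13.5·28.5 = 236.2500; (r_i+r_j)·cross = 31.5·236.2500 = 7441.8750
edge 4: (13.5,34.5)→(1,26)  cross = 13.5·26 − 1·34.5 = 316.5000; (r_i+r_j)·cross = 14.5·316.5000 = 4589.2500
Σcross = 594.5000 → A = |Σcross|/2 = 297.2500 mm²
Σ(r_i+r_j)·cross = 19920.7500 → first moment M = |Σ|/6 = 3320.1250
R_c = M/A = 3320.1250/297.2500 = 11.1695 mm
θ = 230° = 4.014257 rad
V = θ·R_c·A = 4.014257·11.1695·297.2500 = 13327.836 mm³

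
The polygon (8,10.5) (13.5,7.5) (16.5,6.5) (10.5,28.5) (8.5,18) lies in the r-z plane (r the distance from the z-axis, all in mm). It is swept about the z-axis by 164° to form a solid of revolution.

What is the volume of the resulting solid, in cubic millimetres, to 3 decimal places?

Volume = 2910.642 mm³

Profile (r,z), 5 vertices: (8,10.5) (13.5,7.5) (16.5,6.5) (10.5,28.5) (8.5,18)
edge 0: (8,10.5)→(13.5,7.5)  cross = 8·7.5 − 13.5·10.5 = -81.7500; (r_i+r_j)·cross = 21.5·-81.7500 = -1757.6250
edge 1: (13.5,7.5)→(16.5,6.5)  cross = 13.5·6.5 − 16.5·7.5 = -36.0000; (r_i+r_j)·cross = 30·-36.0000 = -1080.0000
edge 2: (16.5,6.5)→(10.5,28.5)  cross = 16.5·28.5 − 10.5·6.5 = 402.0000; (r_i+r_j)·cross = 27·402.0000 = 10854.0000
edge 3: (10.5,28.5)→(8.5,18)  cross = 10.5·18 − 8.5·28.5 = -53.2500; (r_i+r_j)·cross = 19·-53.2500 = -1011.7500
edge 4: (8.5,18)→(8,10.5)  cross = 8.5·10.5 − 8·18 = -54.7500; (r_i+r_j)·cross = 16.5·-54.7500 = -903.3750
Σcross = 176.2500 → A = |Σcross|/2 = 88.1250 mm²
Σ(r_i+r_j)·cross = 6101.2500 → first moment M = |Σ|/6 = 1016.8750
R_c = M/A = 1016.8750/88.1250 = 11.5390 mm
θ = 164° = 2.862340 rad
V = θ·R_c·A = 2.862340·11.5390·88.1250 = 2910.642 mm³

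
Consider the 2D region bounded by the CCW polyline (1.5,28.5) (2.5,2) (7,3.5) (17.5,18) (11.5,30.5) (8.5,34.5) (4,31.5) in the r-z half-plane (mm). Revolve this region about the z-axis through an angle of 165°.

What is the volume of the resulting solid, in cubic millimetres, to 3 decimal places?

Profile (r,z), 7 vertices: (1.5,28.5) (2.5,2) (7,3.5) (17.5,18) (11.5,30.5) (8.5,34.5) (4,31.5)
edge 0: (1.5,28.5)→(2.5,2)  cross = 1.5·2 − 2.5·28.5 = -68.2500; (r_i+r_j)·cross = 4·-68.2500 = -273.0000
edge 1: (2.5,2)→(7,3.5)  cross = 2.5·3.5 − 7·2 = -5.2500; (r_i+r_j)·cross = 9.5·-5.2500 = -49.8750
edge 2: (7,3.5)→(17.5,18)  cross = 7·18 − 17.5·3.5 = 64.7500; (r_i+r_j)·cross = 24.5·64.7500 = 1586.3750
edge 3: (17.5,18)→(11.5,30.5)  cross = 17.5·30.5 − 11.5·18 = 326.7500; (r_i+r_j)·cross = 29·326.7500 = 9475.7500
edge 4: (11.5,30.5)→(8.5,34.5)  cross = 11.5·34.5 − 8.5·30.5 = 137.5000; (r_i+r_j)·cross = 20·137.5000 = 2750.0000
edge 5: (8.5,34.5)→(4,31.5)  cross = 8.5·31.5 − 4·34.5 = 129.7500; (r_i+r_j)·cross = 12.5·129.7500 = 1621.8750
edge 6: (4,31.5)→(1.5,28.5)  cross = 4·28.5 − 1.5·31.5 = 66.7500; (r_i+r_j)·cross = 5.5·66.7500 = 367.1250
Σcross = 652.0000 → A = |Σcross|/2 = 326.0000 mm²
Σ(r_i+r_j)·cross = 15478.2500 → first moment M = |Σ|/6 = 2579.7083
R_c = M/A = 2579.7083/326.0000 = 7.9132 mm
θ = 165° = 2.879793 rad
V = θ·R_c·A = 2.879793·7.9132·326.0000 = 7429.027 mm³

Volume = 7429.027 mm³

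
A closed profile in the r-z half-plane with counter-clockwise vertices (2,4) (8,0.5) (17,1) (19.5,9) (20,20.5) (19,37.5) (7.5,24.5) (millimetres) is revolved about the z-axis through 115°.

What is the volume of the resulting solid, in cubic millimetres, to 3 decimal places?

Volume = 10702.010 mm³

Profile (r,z), 7 vertices: (2,4) (8,0.5) (17,1) (19.5,9) (20,20.5) (19,37.5) (7.5,24.5)
edge 0: (2,4)→(8,0.5)  cross = 2·0.5 − 8·4 = -31.0000; (r_i+r_j)·cross = 10·-31.0000 = -310.0000
edge 1: (8,0.5)→(17,1)  cross = 8·1 − 17·0.5 = -0.5000; (r_i+r_j)·cross = 25·-0.5000 = -12.5000
edge 2: (17,1)→(19.5,9)  cross = 17·9 − 19.5·1 = 133.5000; (r_i+r_j)·cross = 36.5·133.5000 = 4872.7500
edge 3: (19.5,9)→(20,20.5)  cross = 19.5·20.5 − 20·9 = 219.7500; (r_i+r_j)·cross = 39.5·219.7500 = 8680.1250
edge 4: (20,20.5)→(19,37.5)  cross = 20·37.5 − 19·20.5 = 360.5000; (r_i+r_j)·cross = 39·360.5000 = 14059.5000
edge 5: (19,37.5)→(7.5,24.5)  cross = 19·24.5 − 7.5·37.5 = 184.2500; (r_i+r_j)·cross = 26.5·184.2500 = 4882.6250
edge 6: (7.5,24.5)→(2,4)  cross = 7.5·4 − 2·24.5 = -19.0000; (r_i+r_j)·cross = 9.5·-19.0000 = -180.5000
Σcross = 847.5000 → A = |Σcross|/2 = 423.7500 mm²
Σ(r_i+r_j)·cross = 31992.0000 → first moment M = |Σ|/6 = 5332.0000
R_c = M/A = 5332.0000/423.7500 = 12.5829 mm
θ = 115° = 2.007129 rad
V = θ·R_c·A = 2.007129·12.5829·423.7500 = 10702.010 mm³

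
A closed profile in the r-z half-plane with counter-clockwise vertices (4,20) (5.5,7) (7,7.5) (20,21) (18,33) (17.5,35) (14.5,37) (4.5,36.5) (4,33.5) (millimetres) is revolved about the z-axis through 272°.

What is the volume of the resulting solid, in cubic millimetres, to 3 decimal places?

Profile (r,z), 9 vertices: (4,20) (5.5,7) (7,7.5) (20,21) (18,33) (17.5,35) (14.5,37) (4.5,36.5) (4,33.5)
edge 0: (4,20)→(5.5,7)  cross = 4·7 − 5.5·20 = -82.0000; (r_i+r_j)·cross = 9.5·-82.0000 = -779.0000
edge 1: (5.5,7)→(7,7.5)  cross = 5.5·7.5 − 7·7 = -7.7500; (r_i+r_j)·cross = 12.5·-7.7500 = -96.8750
edge 2: (7,7.5)→(20,21)  cross = 7·21 − 20·7.5 = -3.0000; (r_i+r_j)·cross = 27·-3.0000 = -81.0000
edge 3: (20,21)→(18,33)  cross = 20·33 − 18·21 = 282.0000; (r_i+r_j)·cross = 38·282.0000 = 10716.0000
edge 4: (18,33)→(17.5,35)  cross = 18·35 − 17.5·33 = 52.5000; (r_i+r_j)·cross = 35.5·52.5000 = 1863.7500
edge 5: (17.5,35)→(14.5,37)  cross = 17.5·37 − 14.5·35 = 140.0000; (r_i+r_j)·cross = 32·140.0000 = 4480.0000
edge 6: (14.5,37)→(4.5,36.5)  cross = 14.5·36.5 − 4.5·37 = 362.7500; (r_i+r_j)·cross = 19·362.7500 = 6892.2500
edge 7: (4.5,36.5)→(4,33.5)  cross = 4.5·33.5 − 4·36.5 = 4.7500; (r_i+r_j)·cross = 8.5·4.7500 = 40.3750
edge 8: (4,33.5)→(4,20)  cross = 4·20 − 4·33.5 = -54.0000; (r_i+r_j)·cross = 8·-54.0000 = -432.0000
Σcross = 695.2500 → A = |Σcross|/2 = 347.6250 mm²
Σ(r_i+r_j)·cross = 22603.5000 → first moment M = |Σ|/6 = 3767.2500
R_c = M/A = 3767.2500/347.6250 = 10.8371 mm
θ = 272° = 4.747296 rad
V = θ·R_c·A = 4.747296·10.8371·347.6250 = 17884.249 mm³

Volume = 17884.249 mm³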